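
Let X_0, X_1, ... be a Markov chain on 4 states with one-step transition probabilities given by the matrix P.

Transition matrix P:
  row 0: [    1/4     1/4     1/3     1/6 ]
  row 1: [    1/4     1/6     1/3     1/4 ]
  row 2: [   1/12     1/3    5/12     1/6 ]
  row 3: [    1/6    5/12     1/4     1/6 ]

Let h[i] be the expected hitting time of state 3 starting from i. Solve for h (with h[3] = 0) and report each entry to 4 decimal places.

First-step conditioning: h[3] = 0; for i ≠ 3, h[i] = 1 + Σ_k P[i][k]·h[k].
  h[0] = 1 + 1/4·h[0] + 1/4·h[1] + 1/3·h[2]
  h[1] = 1 + 1/4·h[0] + 1/6·h[1] + 1/3·h[2]
  h[2] = 1 + 1/12·h[0] + 1/3·h[1] + 5/12·h[2]
Solving the 3×3 linear system over states ≠ 3 gives exactly h = [1716/323, 1584/323, 1704/323, 0] (h[3] = 0 is the target).

h = [5.3127, 4.9040, 5.2755, 0.0000]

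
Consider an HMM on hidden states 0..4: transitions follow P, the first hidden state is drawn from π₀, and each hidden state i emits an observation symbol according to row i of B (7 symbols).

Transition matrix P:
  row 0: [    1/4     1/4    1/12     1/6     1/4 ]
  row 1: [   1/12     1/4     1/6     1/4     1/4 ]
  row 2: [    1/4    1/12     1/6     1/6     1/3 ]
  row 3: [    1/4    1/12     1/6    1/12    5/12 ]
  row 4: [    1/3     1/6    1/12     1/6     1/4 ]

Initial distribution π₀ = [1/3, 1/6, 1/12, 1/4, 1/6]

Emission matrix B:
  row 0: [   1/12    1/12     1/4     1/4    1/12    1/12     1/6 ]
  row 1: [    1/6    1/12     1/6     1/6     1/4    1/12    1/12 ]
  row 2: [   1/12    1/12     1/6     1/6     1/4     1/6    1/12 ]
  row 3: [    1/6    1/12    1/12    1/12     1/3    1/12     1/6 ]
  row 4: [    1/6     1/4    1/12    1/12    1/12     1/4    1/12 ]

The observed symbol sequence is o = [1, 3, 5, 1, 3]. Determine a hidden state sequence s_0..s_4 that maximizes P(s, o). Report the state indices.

t=0: δ = [2.778e-02, 1.389e-02, 6.944e-03, 2.083e-02, 4.167e-02]  (obs o_0=1)
t=1: δ = [3.472e-03, 1.157e-03, 5.787e-04, 5.787e-04, 8.681e-04]  ψ = [4, 0, 3, 4, 4]  (obs o_1=3)
t=2: δ = [7.234e-05, 7.234e-05, 4.823e-05, 4.823e-05, 2.170e-04]  ψ = [0, 0, 0, 0, 0]  (obs o_2=5)
t=3: δ = [6.028e-06, 3.014e-06, 1.507e-06, 3.014e-06, 1.356e-05]  ψ = [4, 4, 4, 4, 4]  (obs o_3=1)
t=4: δ = [1.130e-06, 3.768e-07, 1.884e-07, 1.884e-07, 2.826e-07]  ψ = [4, 4, 4, 4, 4]  (obs o_4=3)
backtrack: best end state = 0; path = [4, 0, 4, 4, 0]

path = [4, 0, 4, 4, 0]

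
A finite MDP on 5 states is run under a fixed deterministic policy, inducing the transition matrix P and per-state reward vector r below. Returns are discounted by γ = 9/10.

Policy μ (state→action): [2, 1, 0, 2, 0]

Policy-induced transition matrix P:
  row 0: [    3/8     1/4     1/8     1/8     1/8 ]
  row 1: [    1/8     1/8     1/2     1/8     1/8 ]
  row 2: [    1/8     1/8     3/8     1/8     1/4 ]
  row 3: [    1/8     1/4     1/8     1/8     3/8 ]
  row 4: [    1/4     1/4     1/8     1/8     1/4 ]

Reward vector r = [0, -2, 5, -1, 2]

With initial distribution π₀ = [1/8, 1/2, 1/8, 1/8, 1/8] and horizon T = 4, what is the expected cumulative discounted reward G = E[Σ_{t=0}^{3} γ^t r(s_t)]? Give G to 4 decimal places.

t=0: π = [0.1250, 0.5000, 0.1250, 0.1250, 0.1250], E[r] = -0.2500, γ^t·E[r] = -0.250000, running G = -0.250000
t=1: π = [0.1719, 0.1719, 0.3438, 0.1250, 0.1875], E[r] = 1.6250, γ^t·E[r] = 1.462500, running G = 1.212500
t=2: π = [0.1914, 0.1855, 0.2754, 0.1250, 0.2227], E[r] = 1.3262, γ^t·E[r] = 1.074199, running G = 2.286699
t=3: π = [0.2007, 0.1924, 0.2634, 0.1250, 0.2185], E[r] = 1.2444, γ^t·E[r] = 0.907156, running G = 3.193856

G = 3.1939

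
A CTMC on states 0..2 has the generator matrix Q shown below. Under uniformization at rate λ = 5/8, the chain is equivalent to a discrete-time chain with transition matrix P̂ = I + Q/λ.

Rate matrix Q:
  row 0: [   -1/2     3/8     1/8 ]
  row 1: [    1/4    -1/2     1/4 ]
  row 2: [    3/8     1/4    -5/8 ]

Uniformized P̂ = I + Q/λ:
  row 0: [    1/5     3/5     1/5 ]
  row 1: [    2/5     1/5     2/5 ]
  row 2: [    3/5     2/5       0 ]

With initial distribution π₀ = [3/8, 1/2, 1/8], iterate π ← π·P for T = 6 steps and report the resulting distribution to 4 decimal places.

π = [0.3721, 0.3952, 0.2327]

t=0: π = [0.3750, 0.5000, 0.1250]
t=1: π = [0.3500, 0.3750, 0.2750]
t=2: π = [0.3850, 0.3950, 0.2200]
t=3: π = [0.3670, 0.3980, 0.2350]
t=4: π = [0.3736, 0.3938, 0.2326]
t=5: π = [0.3718, 0.3960, 0.2322]
t=6: π = [0.3721, 0.3952, 0.2327]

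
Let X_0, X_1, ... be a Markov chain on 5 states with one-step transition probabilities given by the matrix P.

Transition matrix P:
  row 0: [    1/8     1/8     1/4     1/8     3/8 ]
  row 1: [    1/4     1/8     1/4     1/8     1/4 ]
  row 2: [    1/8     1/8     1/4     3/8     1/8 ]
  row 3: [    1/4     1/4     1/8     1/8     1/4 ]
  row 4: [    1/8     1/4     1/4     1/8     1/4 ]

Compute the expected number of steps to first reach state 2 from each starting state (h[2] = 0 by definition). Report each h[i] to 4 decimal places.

h = [4.2667, 4.2667, 0.0000, 4.8000, 4.2667]

First-step conditioning: h[2] = 0; for i ≠ 2, h[i] = 1 + Σ_k P[i][k]·h[k].
  h[0] = 1 + 1/8·h[0] + 1/8·h[1] + 1/8·h[3] + 3/8·h[4]
  h[1] = 1 + 1/4·h[0] + 1/8·h[1] + 1/8·h[3] + 1/4·h[4]
  h[3] = 1 + 1/4·h[0] + 1/4·h[1] + 1/8·h[3] + 1/4·h[4]
  h[4] = 1 + 1/8·h[0] + 1/4·h[1] + 1/8·h[3] + 1/4·h[4]
Solving the 4×4 linear system over states ≠ 2 gives exactly h = [64/15, 64/15, 0, 24/5, 64/15] (h[2] = 0 is the target).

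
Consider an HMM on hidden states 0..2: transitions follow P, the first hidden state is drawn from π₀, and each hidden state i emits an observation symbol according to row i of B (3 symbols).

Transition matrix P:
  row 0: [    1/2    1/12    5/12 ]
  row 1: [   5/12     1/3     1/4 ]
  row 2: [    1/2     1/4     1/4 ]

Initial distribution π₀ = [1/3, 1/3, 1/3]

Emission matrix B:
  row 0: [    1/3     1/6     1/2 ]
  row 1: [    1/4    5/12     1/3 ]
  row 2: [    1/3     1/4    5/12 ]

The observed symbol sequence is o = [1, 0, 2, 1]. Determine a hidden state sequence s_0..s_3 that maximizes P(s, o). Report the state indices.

t=0: δ = [5.556e-02, 1.389e-01, 8.333e-02]  (obs o_0=1)
t=1: δ = [1.929e-02, 1.157e-02, 1.157e-02]  ψ = [1, 1, 1]  (obs o_1=0)
t=2: δ = [4.823e-03, 1.286e-03, 3.349e-03]  ψ = [0, 1, 0]  (obs o_2=2)
t=3: δ = [4.019e-04, 3.489e-04, 5.023e-04]  ψ = [0, 2, 0]  (obs o_3=1)
backtrack: best end state = 2; path = [1, 0, 0, 2]

path = [1, 0, 0, 2]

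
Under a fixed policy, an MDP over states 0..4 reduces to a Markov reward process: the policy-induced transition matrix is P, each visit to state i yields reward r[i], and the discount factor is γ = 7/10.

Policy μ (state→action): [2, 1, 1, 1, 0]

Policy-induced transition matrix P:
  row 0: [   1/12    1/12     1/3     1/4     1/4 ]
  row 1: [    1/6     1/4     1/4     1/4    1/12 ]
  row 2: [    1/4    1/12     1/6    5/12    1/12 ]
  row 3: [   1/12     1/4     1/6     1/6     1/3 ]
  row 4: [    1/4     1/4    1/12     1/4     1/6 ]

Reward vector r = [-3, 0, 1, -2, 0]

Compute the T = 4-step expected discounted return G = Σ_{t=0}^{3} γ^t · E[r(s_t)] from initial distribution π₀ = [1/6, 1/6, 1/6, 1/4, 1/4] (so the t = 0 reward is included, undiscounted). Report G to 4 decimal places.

G = -2.0918

t=0: π = [0.1667, 0.1667, 0.1667, 0.2500, 0.2500], E[r] = -0.8333, γ^t·E[r] = -0.833333, running G = -0.833333
t=1: π = [0.1667, 0.1944, 0.1875, 0.2569, 0.1944], E[r] = -0.8264, γ^t·E[r] = -0.578472, running G = -1.411806
t=2: π = [0.1632, 0.1910, 0.1944, 0.2598, 0.1916], E[r] = -0.8148, γ^t·E[r] = -0.399259, running G = -1.811065
t=3: π = [0.1636, 0.1904, 0.1938, 0.2608, 0.1915], E[r] = -0.8184, γ^t·E[r] = -0.280722, running G = -2.091787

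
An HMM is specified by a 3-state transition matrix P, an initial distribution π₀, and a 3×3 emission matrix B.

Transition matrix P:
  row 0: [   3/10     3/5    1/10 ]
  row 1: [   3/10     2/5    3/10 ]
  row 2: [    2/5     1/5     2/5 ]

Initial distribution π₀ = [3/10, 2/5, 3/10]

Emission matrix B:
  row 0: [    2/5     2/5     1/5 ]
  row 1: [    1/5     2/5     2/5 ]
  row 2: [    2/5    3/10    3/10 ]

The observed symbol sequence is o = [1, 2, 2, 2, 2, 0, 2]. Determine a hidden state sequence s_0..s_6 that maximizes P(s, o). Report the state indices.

path = [0, 1, 1, 1, 1, 0, 1]

t=0: δ = [1.200e-01, 1.600e-01, 9.000e-02]  (obs o_0=1)
t=1: δ = [9.600e-03, 2.880e-02, 1.440e-02]  ψ = [1, 0, 1]  (obs o_1=2)
t=2: δ = [1.728e-03, 4.608e-03, 2.592e-03]  ψ = [1, 1, 1]  (obs o_2=2)
t=3: δ = [2.765e-04, 7.373e-04, 4.147e-04]  ψ = [1, 1, 1]  (obs o_3=2)
t=4: δ = [4.424e-05, 1.180e-04, 6.636e-05]  ψ = [1, 1, 1]  (obs o_4=2)
t=5: δ = [1.416e-05, 9.437e-06, 1.416e-05]  ψ = [1, 1, 1]  (obs o_5=0)
t=6: δ = [1.132e-06, 3.397e-06, 1.699e-06]  ψ = [2, 0, 2]  (obs o_6=2)
backtrack: best end state = 1; path = [0, 1, 1, 1, 1, 0, 1]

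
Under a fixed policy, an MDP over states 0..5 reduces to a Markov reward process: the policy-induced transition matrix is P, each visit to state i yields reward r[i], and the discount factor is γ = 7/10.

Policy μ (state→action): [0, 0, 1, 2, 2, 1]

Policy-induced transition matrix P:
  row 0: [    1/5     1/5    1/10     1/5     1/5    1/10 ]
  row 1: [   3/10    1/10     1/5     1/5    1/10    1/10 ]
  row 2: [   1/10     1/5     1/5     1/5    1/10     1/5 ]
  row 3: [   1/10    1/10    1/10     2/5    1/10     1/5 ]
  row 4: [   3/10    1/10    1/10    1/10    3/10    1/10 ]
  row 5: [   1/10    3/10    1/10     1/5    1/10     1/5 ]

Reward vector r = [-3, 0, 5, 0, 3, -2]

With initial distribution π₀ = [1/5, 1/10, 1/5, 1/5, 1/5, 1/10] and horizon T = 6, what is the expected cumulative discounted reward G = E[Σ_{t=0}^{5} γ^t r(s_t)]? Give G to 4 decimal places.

G = 1.3102

t=0: π = [0.2000, 0.1000, 0.2000, 0.2000, 0.2000, 0.1000], E[r] = 0.8000, γ^t·E[r] = 0.800000, running G = 0.800000
t=1: π = [0.1800, 0.1600, 0.1300, 0.2200, 0.1600, 0.1500], E[r] = 0.2900, γ^t·E[r] = 0.203000, running G = 1.003000
t=2: π = [0.1820, 0.1610, 0.1290, 0.2280, 0.1500, 0.1500], E[r] = 0.2490, γ^t·E[r] = 0.122010, running G = 1.125010
t=3: π = [0.1804, 0.1611, 0.1290, 0.2306, 0.1482, 0.1507], E[r] = 0.2470, γ^t·E[r] = 0.084721, running G = 1.209731
t=4: π = [0.1799, 0.1611, 0.1290, 0.2313, 0.1477, 0.1510], E[r] = 0.2463, γ^t·E[r] = 0.059144, running G = 1.268875
t=5: π = [0.1797, 0.1611, 0.1290, 0.2315, 0.1475, 0.1511], E[r] = 0.2461, γ^t·E[r] = 0.041367, running G = 1.310242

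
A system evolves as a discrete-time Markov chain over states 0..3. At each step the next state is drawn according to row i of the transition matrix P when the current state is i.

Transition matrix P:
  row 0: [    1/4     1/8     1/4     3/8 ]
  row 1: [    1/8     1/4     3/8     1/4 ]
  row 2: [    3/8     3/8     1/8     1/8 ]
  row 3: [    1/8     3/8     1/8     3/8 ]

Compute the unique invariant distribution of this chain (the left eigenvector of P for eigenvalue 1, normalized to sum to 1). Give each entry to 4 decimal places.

Balance equations π_j = Σ_i π_i·P[i][j]:
  π_0 = 1/4·π_0 + 1/8·π_1 + 3/8·π_2 + 1/8·π_3
  π_1 = 1/8·π_0 + 1/4·π_1 + 3/8·π_2 + 3/8·π_3
  π_2 = 1/4·π_0 + 3/8·π_1 + 1/8·π_2 + 1/8·π_3
  normalize: π_0 + π_1 + π_2 + π_3 = 1
Solving the linear system gives exactly π = [51/247, 71/247, 55/247, 70/247].

π = [0.2065, 0.2874, 0.2227, 0.2834]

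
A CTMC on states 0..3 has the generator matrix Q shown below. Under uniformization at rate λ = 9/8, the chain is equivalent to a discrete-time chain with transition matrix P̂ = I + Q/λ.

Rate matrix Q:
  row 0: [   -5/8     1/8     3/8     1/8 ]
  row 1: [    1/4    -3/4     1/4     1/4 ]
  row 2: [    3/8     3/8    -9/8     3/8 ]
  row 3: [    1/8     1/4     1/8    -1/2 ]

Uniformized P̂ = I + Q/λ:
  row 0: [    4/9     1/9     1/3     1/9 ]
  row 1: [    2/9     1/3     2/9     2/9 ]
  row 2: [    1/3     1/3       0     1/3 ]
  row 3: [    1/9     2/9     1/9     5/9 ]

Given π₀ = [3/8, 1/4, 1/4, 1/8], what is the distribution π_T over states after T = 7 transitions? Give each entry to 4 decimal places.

t=0: π = [0.3750, 0.2500, 0.2500, 0.1250]
t=1: π = [0.3194, 0.2361, 0.1944, 0.2500]
t=2: π = [0.2870, 0.2346, 0.1867, 0.2917]
t=3: π = [0.2743, 0.2371, 0.1802, 0.3083]
t=4: π = [0.2690, 0.2381, 0.1784, 0.3145]
t=5: π = [0.2669, 0.2386, 0.1775, 0.3170]
t=6: π = [0.2660, 0.2388, 0.1772, 0.3180]
t=7: π = [0.2657, 0.2389, 0.1771, 0.3183]

π = [0.2657, 0.2389, 0.1771, 0.3183]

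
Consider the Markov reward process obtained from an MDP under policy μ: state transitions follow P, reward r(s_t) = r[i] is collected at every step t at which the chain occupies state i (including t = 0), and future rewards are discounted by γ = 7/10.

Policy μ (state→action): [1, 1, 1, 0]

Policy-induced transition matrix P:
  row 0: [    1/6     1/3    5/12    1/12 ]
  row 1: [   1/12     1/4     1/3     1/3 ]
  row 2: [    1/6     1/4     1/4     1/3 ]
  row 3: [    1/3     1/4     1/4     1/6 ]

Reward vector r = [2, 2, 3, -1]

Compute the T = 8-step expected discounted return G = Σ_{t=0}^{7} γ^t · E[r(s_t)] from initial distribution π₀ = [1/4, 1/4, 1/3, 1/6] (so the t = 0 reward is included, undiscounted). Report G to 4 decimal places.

t=0: π = [0.2500, 0.2500, 0.3333, 0.1667], E[r] = 1.8333, γ^t·E[r] = 1.833333, running G = 1.833333
t=1: π = [0.1736, 0.2708, 0.3125, 0.2431], E[r] = 1.5833, γ^t·E[r] = 1.108333, running G = 2.941667
t=2: π = [0.1846, 0.2645, 0.3015, 0.2494], E[r] = 1.5532, γ^t·E[r] = 0.761088, running G = 3.702755
t=3: π = [0.1862, 0.2654, 0.3028, 0.2456], E[r] = 1.5660, γ^t·E[r] = 0.537128, running G = 4.239883
t=4: π = [0.1855, 0.2655, 0.3031, 0.2458], E[r] = 1.5656, γ^t·E[r] = 0.375901, running G = 4.615784
t=5: π = [0.1855, 0.2655, 0.3030, 0.2460], E[r] = 1.5651, γ^t·E[r] = 0.263043, running G = 4.878827
t=6: π = [0.1855, 0.2655, 0.3030, 0.2460], E[r] = 1.5652, γ^t·E[r] = 0.184141, running G = 5.062968
t=7: π = [0.1855, 0.2655, 0.3030, 0.2460], E[r] = 1.5652, γ^t·E[r] = 0.128899, running G = 5.191867

G = 5.1919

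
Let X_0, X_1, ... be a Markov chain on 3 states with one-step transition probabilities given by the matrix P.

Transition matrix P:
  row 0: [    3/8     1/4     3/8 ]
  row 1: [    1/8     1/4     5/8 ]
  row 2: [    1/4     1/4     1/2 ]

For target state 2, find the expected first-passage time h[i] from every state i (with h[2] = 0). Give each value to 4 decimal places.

First-step conditioning: h[2] = 0; for i ≠ 2, h[i] = 1 + Σ_k P[i][k]·h[k].
  h[0] = 1 + 3/8·h[0] + 1/4·h[1]
  h[1] = 1 + 1/8·h[0] + 1/4·h[1]
Solving the 2×2 linear system over states ≠ 2 gives exactly h = [16/7, 12/7, 0] (h[2] = 0 is the target).

h = [2.2857, 1.7143, 0.0000]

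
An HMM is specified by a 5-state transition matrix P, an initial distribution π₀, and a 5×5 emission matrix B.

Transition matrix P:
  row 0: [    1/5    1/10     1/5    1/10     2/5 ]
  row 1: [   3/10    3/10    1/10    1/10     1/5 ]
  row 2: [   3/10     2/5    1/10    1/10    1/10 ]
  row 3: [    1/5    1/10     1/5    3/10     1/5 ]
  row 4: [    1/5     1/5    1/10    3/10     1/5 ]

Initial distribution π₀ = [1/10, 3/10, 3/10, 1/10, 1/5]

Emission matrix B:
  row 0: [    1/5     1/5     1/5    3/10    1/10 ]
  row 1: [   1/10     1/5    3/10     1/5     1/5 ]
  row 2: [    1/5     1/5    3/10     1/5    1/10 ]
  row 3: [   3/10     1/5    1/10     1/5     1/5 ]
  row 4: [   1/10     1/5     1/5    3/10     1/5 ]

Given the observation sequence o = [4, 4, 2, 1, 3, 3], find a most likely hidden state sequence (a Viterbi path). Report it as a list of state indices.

t=0: δ = [1.000e-02, 6.000e-02, 3.000e-02, 2.000e-02, 4.000e-02]  (obs o_0=4)
t=1: δ = [1.800e-03, 3.600e-03, 6.000e-04, 2.400e-03, 2.400e-03]  ψ = [1, 1, 1, 4, 1]  (obs o_1=4)
t=2: δ = [2.160e-04, 3.240e-04, 1.440e-04, 7.200e-05, 1.440e-04]  ψ = [1, 1, 3, 3, 0]  (obs o_2=2)
t=3: δ = [1.944e-05, 1.944e-05, 8.640e-06, 8.640e-06, 1.728e-05]  ψ = [1, 1, 0, 4, 0]  (obs o_3=1)
t=4: δ = [1.750e-06, 1.166e-06, 7.776e-07, 1.037e-06, 2.333e-06]  ψ = [1, 1, 0, 4, 0]  (obs o_4=3)
t=5: δ = [1.400e-07, 9.331e-08, 6.998e-08, 1.400e-07, 2.100e-07]  ψ = [4, 4, 0, 4, 0]  (obs o_5=3)
backtrack: best end state = 4; path = [1, 1, 1, 1, 0, 4]

path = [1, 1, 1, 1, 0, 4]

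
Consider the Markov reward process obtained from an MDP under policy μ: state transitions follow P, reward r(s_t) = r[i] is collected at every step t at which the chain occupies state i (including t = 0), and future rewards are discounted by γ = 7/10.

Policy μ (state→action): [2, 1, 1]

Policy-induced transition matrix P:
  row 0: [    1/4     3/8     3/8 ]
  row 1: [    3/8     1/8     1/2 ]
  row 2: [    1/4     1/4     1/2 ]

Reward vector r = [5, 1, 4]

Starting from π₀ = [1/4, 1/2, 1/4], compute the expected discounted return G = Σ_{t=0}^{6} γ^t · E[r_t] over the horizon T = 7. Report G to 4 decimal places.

G = 10.0815

t=0: π = [0.2500, 0.5000, 0.2500], E[r] = 2.7500, γ^t·E[r] = 2.750000, running G = 2.750000
t=1: π = [0.3125, 0.2188, 0.4688], E[r] = 3.6563, γ^t·E[r] = 2.559375, running G = 5.309375
t=2: π = [0.2773, 0.2617, 0.4609], E[r] = 3.4922, γ^t·E[r] = 1.711172, running G = 7.020547
t=3: π = [0.2827, 0.2520, 0.4653], E[r] = 3.5269, γ^t·E[r] = 1.209711, running G = 8.230258
t=4: π = [0.2815, 0.2538, 0.4647], E[r] = 3.5200, γ^t·E[r] = 0.845142, running G = 9.075400
t=5: π = [0.2817, 0.2535, 0.4648], E[r] = 3.5214, γ^t·E[r] = 0.591835, running G = 9.667236
t=6: π = [0.2817, 0.2535, 0.4648], E[r] = 3.5211, γ^t·E[r] = 0.414251, running G = 10.081487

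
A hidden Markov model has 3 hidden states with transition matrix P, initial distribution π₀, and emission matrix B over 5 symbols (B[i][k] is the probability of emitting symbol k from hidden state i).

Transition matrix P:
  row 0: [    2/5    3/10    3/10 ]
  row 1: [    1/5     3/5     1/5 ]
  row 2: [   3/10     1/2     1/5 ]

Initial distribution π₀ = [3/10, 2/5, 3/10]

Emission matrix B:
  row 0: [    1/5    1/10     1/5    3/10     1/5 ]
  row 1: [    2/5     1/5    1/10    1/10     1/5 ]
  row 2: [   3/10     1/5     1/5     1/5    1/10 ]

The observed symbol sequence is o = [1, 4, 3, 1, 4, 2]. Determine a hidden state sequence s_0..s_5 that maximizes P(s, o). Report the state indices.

path = [1, 1, 1, 1, 1, 1]

t=0: δ = [3.000e-02, 8.000e-02, 6.000e-02]  (obs o_0=1)
t=1: δ = [3.600e-03, 9.600e-03, 1.600e-03]  ψ = [2, 1, 1]  (obs o_1=4)
t=2: δ = [5.760e-04, 5.760e-04, 3.840e-04]  ψ = [1, 1, 1]  (obs o_2=3)
t=3: δ = [2.304e-05, 6.912e-05, 3.456e-05]  ψ = [0, 1, 0]  (obs o_3=1)
t=4: δ = [2.765e-06, 8.294e-06, 1.382e-06]  ψ = [1, 1, 1]  (obs o_4=4)
t=5: δ = [3.318e-07, 4.977e-07, 3.318e-07]  ψ = [1, 1, 1]  (obs o_5=2)
backtrack: best end state = 1; path = [1, 1, 1, 1, 1, 1]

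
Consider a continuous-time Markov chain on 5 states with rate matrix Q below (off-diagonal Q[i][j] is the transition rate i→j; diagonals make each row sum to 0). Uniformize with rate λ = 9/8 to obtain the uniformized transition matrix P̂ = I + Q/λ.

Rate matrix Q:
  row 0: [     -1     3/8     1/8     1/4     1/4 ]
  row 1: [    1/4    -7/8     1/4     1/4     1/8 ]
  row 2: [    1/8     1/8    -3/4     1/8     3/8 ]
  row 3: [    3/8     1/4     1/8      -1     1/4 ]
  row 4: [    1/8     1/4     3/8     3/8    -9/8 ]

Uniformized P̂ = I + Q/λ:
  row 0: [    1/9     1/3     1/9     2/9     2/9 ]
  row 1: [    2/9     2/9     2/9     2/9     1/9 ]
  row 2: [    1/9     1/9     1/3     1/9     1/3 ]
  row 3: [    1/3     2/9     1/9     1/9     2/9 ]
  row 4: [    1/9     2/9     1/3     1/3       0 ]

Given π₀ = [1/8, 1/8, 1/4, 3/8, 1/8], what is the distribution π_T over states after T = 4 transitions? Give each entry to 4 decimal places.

t=0: π = [0.1250, 0.1250, 0.2500, 0.3750, 0.1250]
t=1: π = [0.2083, 0.2083, 0.2083, 0.1667, 0.2083]
t=2: π = [0.1713, 0.2222, 0.2269, 0.2037, 0.1759]
t=3: π = [0.1811, 0.2160, 0.2253, 0.1939, 0.1836]
t=4: π = [0.1782, 0.2173, 0.2260, 0.1960, 0.1824]

π = [0.1782, 0.2173, 0.2260, 0.1960, 0.1824]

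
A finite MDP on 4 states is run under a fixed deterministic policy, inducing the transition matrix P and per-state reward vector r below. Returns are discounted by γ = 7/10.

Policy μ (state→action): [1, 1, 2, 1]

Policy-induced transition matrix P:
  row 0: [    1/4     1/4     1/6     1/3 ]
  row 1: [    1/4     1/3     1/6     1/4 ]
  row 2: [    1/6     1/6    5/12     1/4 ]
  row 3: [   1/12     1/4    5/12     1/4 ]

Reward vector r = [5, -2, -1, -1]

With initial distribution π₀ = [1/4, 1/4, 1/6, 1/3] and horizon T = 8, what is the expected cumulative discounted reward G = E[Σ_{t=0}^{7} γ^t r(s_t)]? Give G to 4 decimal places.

G = -0.1081

t=0: π = [0.2500, 0.2500, 0.1667, 0.3333], E[r] = 0.2500, γ^t·E[r] = 0.250000, running G = 0.250000
t=1: π = [0.1806, 0.2569, 0.2917, 0.2708], E[r] = -0.1736, γ^t·E[r] = -0.121528, running G = 0.128472
t=2: π = [0.1806, 0.2471, 0.3073, 0.2650], E[r] = -0.1638, γ^t·E[r] = -0.080249, running G = 0.048223
t=3: π = [0.1802, 0.2450, 0.3098, 0.2650], E[r] = -0.1637, γ^t·E[r] = -0.056141, running G = -0.007918
t=4: π = [0.1800, 0.2446, 0.3104, 0.2650], E[r] = -0.1645, γ^t·E[r] = -0.039502, running G = -0.047420
t=5: π = [0.1800, 0.2445, 0.3105, 0.2650], E[r] = -0.1647, γ^t·E[r] = -0.027685, running G = -0.075105
t=6: π = [0.1800, 0.2445, 0.3105, 0.2650], E[r] = -0.1648, γ^t·E[r] = -0.019384, running G = -0.094488
t=7: π = [0.1800, 0.2445, 0.3106, 0.2650], E[r] = -0.1648, γ^t·E[r] = -0.013569, running G = -0.108058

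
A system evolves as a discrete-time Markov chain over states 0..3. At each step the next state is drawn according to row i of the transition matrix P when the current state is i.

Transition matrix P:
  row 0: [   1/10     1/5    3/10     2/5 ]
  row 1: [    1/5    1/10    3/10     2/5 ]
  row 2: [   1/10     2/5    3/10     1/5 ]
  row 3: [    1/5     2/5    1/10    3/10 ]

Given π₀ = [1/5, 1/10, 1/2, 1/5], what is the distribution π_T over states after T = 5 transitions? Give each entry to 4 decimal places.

t=0: π = [0.2000, 0.1000, 0.5000, 0.2000]
t=1: π = [0.1300, 0.3300, 0.2600, 0.2800]
t=2: π = [0.1610, 0.2750, 0.2440, 0.3200]
t=3: π = [0.1595, 0.2853, 0.2360, 0.3192]
t=4: π = [0.1605, 0.2825, 0.2362, 0.3209]
t=5: π = [0.1603, 0.2832, 0.2358, 0.3207]

π = [0.1603, 0.2832, 0.2358, 0.3207]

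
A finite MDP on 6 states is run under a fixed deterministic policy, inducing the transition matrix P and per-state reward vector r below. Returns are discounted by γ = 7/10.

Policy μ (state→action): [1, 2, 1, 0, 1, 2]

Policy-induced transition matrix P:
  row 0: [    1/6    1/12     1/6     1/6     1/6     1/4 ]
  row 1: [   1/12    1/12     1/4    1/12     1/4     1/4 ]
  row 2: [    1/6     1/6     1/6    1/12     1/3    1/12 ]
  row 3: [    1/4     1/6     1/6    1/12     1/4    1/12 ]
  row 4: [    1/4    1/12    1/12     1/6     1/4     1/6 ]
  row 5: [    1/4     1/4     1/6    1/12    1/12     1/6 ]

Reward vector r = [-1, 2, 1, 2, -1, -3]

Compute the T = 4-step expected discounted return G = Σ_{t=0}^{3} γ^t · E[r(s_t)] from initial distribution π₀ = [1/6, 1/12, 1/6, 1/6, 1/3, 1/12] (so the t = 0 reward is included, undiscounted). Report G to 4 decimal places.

t=0: π = [0.1667, 0.0833, 0.1667, 0.1667, 0.3333, 0.0833], E[r] = -0.0833, γ^t·E[r] = -0.083333, running G = -0.083333
t=1: π = [0.2083, 0.1250, 0.1458, 0.1250, 0.2361, 0.1597], E[r] = -0.2778, γ^t·E[r] = -0.194444, running G = -0.277778
t=2: π = [0.1997, 0.1325, 0.1574, 0.1204, 0.2182, 0.1719], E[r] = -0.2703, γ^t·E[r] = -0.132425, running G = -0.410203
t=3: π = [0.1982, 0.1351, 0.1595, 0.1182, 0.2178, 0.1712], E[r] = -0.2635, γ^t·E[r] = -0.090382, running G = -0.500584

G = -0.5006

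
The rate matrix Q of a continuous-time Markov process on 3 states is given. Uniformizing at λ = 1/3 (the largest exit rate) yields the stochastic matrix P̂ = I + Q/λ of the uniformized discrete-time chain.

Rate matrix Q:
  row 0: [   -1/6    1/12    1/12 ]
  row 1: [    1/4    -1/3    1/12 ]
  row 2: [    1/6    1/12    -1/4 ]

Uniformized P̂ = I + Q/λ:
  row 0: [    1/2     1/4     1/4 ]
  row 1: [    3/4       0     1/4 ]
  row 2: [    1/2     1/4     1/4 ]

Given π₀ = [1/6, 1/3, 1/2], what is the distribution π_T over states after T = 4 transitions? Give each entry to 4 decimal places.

π = [0.5495, 0.2005, 0.2500]

t=0: π = [0.1667, 0.3333, 0.5000]
t=1: π = [0.5833, 0.1667, 0.2500]
t=2: π = [0.5417, 0.2083, 0.2500]
t=3: π = [0.5521, 0.1979, 0.2500]
t=4: π = [0.5495, 0.2005, 0.2500]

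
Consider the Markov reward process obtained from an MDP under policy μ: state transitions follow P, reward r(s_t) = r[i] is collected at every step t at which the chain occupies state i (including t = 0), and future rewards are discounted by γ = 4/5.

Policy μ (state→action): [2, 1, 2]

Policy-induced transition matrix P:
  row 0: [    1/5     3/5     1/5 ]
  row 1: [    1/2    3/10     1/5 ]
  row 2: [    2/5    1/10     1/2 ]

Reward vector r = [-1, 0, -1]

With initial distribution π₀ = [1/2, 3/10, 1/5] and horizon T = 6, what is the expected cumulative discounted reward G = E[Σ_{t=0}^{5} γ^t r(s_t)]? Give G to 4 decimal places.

t=0: π = [0.5000, 0.3000, 0.2000], E[r] = -0.7000, γ^t·E[r] = -0.700000, running G = -0.700000
t=1: π = [0.3300, 0.4100, 0.2600], E[r] = -0.5900, γ^t·E[r] = -0.472000, running G = -1.172000
t=2: π = [0.3750, 0.3470, 0.2780], E[r] = -0.6530, γ^t·E[r] = -0.417920, running G = -1.589920
t=3: π = [0.3597, 0.3569, 0.2834], E[r] = -0.6431, γ^t·E[r] = -0.329267, running G = -1.919187
t=4: π = [0.3638, 0.3512, 0.2850], E[r] = -0.6488, γ^t·E[r] = -0.265736, running G = -2.184923
t=5: π = [0.3624, 0.3521, 0.2855], E[r] = -0.6479, γ^t·E[r] = -0.212297, running G = -2.397220

G = -2.3972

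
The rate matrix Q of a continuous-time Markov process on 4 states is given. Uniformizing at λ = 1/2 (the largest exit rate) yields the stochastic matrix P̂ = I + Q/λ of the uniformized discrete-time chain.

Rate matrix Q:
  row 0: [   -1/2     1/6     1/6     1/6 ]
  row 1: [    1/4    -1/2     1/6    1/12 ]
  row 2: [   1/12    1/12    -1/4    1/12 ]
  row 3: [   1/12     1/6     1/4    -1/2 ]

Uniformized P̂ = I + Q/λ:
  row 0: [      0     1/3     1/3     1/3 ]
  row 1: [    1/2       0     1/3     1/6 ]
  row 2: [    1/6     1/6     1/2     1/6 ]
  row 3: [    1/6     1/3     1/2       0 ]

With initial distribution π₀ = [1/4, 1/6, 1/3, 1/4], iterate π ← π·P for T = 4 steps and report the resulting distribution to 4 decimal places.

π = [0.2006, 0.1948, 0.4345, 0.1701]

t=0: π = [0.2500, 0.1667, 0.3333, 0.2500]
t=1: π = [0.1806, 0.2222, 0.4306, 0.1667]
t=2: π = [0.2106, 0.1875, 0.4329, 0.1690]
t=3: π = [0.1941, 0.1987, 0.4336, 0.1736]
t=4: π = [0.2006, 0.1948, 0.4345, 0.1701]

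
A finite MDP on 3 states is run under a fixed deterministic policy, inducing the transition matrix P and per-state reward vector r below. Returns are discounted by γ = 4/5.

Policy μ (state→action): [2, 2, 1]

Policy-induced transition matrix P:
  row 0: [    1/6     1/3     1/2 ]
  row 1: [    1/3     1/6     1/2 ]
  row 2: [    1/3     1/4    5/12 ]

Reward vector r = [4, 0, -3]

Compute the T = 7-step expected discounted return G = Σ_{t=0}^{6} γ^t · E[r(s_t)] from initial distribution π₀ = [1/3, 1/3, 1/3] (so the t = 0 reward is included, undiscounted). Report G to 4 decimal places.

G = -0.4266

t=0: π = [0.3333, 0.3333, 0.3333], E[r] = 0.3333, γ^t·E[r] = 0.333333, running G = 0.333333
t=1: π = [0.2778, 0.2500, 0.4722], E[r] = -0.3056, γ^t·E[r] = -0.244444, running G = 0.088889
t=2: π = [0.2870, 0.2523, 0.4606], E[r] = -0.2338, γ^t·E[r] = -0.149630, running G = -0.060741
t=3: π = [0.2855, 0.2529, 0.4616], E[r] = -0.2429, γ^t·E[r] = -0.124346, running G = -0.185086
t=4: π = [0.2858, 0.2527, 0.4615], E[r] = -0.2416, γ^t·E[r] = -0.098956, running G = -0.284043
t=5: π = [0.2857, 0.2528, 0.4615], E[r] = -0.2418, γ^t·E[r] = -0.079228, running G = -0.363271
t=6: π = [0.2857, 0.2527, 0.4615], E[r] = -0.2418, γ^t·E[r] = -0.063374, running G = -0.426645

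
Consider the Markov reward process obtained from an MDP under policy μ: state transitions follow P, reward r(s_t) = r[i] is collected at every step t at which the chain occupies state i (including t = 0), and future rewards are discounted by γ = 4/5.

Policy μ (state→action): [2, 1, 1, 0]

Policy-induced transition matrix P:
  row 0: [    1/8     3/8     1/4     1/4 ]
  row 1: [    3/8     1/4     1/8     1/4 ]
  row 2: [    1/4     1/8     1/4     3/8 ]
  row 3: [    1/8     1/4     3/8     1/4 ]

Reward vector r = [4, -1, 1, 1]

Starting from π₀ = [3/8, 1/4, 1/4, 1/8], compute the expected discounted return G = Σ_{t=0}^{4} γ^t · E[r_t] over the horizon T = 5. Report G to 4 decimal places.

t=0: π = [0.3750, 0.2500, 0.2500, 0.1250], E[r] = 1.6250, γ^t·E[r] = 1.625000, running G = 1.625000
t=1: π = [0.2188, 0.2656, 0.2344, 0.2813], E[r] = 1.1250, γ^t·E[r] = 0.900000, running G = 2.525000
t=2: π = [0.2207, 0.2480, 0.2520, 0.2793], E[r] = 1.1660, γ^t·E[r] = 0.746250, running G = 3.271250
t=3: π = [0.2185, 0.2461, 0.2539, 0.2815], E[r] = 1.1633, γ^t·E[r] = 0.595625, running G = 3.866875
t=4: π = [0.2183, 0.2456, 0.2544, 0.2817], E[r] = 1.1636, γ^t·E[r] = 0.476625, running G = 4.343500

G = 4.3435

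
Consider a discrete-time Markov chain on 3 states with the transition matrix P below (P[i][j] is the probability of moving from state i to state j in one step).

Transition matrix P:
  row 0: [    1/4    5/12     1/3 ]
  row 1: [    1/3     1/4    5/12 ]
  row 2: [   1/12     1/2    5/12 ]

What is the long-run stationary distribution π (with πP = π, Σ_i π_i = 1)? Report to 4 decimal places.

Balance equations π_j = Σ_i π_i·P[i][j]:
  π_0 = 1/4·π_0 + 1/3·π_1 + 1/12·π_2
  π_1 = 5/12·π_0 + 1/4·π_1 + 1/2·π_2
  normalize: π_0 + π_1 + π_2 = 1
Solving the linear system gives exactly π = [11/51, 59/153, 61/153].

π = [0.2157, 0.3856, 0.3987]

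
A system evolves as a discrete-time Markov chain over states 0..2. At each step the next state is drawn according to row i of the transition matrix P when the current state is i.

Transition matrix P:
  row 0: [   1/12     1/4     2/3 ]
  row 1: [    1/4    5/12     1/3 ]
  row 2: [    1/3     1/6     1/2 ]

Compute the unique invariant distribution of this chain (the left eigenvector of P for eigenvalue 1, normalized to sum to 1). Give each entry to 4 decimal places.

π = [0.2500, 0.2500, 0.5000]

Balance equations π_j = Σ_i π_i·P[i][j]:
  π_0 = 1/12·π_0 + 1/4·π_1 + 1/3·π_2
  π_1 = 1/4·π_0 + 5/12·π_1 + 1/6·π_2
  normalize: π_0 + π_1 + π_2 = 1
Solving the linear system gives exactly π = [1/4, 1/4, 1/2].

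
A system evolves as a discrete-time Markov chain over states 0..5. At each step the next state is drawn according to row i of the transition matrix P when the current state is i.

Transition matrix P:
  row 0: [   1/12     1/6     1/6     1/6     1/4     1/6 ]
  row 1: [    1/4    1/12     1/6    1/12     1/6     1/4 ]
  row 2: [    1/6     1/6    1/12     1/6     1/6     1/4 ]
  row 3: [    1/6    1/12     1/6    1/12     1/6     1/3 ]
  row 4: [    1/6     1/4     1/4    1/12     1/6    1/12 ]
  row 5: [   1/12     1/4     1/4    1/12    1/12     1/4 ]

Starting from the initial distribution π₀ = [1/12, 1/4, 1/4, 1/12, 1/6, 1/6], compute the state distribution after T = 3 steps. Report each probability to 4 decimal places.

t=0: π = [0.0833, 0.2500, 0.2500, 0.0833, 0.1667, 0.1667]
t=1: π = [0.1667, 0.1667, 0.1736, 0.1111, 0.1597, 0.2222]
t=2: π = [0.1481, 0.1753, 0.1840, 0.1117, 0.1620, 0.2188]
t=3: π = [0.1507, 0.1745, 0.1831, 0.1110, 0.1608, 0.2200]

π = [0.1507, 0.1745, 0.1831, 0.1110, 0.1608, 0.2200]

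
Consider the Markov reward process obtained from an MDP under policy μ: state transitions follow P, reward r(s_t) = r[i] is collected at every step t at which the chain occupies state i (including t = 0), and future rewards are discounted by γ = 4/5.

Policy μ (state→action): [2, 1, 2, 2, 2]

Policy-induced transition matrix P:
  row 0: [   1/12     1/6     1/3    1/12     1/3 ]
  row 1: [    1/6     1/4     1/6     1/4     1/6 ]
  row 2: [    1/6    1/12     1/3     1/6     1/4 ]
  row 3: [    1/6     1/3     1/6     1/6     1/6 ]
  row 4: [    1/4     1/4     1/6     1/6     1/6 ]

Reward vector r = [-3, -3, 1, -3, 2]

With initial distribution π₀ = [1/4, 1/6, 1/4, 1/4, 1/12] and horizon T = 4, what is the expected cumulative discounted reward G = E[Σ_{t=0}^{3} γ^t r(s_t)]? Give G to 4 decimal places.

t=0: π = [0.2500, 0.1667, 0.2500, 0.2500, 0.0833], E[r] = -1.5833, γ^t·E[r] = -1.583333, running G = -1.583333
t=1: π = [0.1528, 0.2083, 0.2500, 0.1597, 0.2292], E[r] = -0.8542, γ^t·E[r] = -0.683333, running G = -2.266667
t=2: π = [0.1730, 0.2089, 0.2338, 0.1713, 0.2130], E[r] = -1.0000, γ^t·E[r] = -0.640000, running G = -2.906667
t=3: π = [0.1700, 0.2109, 0.2345, 0.1697, 0.2150], E[r] = -0.9872, γ^t·E[r] = -0.505432, running G = -3.412099

G = -3.4121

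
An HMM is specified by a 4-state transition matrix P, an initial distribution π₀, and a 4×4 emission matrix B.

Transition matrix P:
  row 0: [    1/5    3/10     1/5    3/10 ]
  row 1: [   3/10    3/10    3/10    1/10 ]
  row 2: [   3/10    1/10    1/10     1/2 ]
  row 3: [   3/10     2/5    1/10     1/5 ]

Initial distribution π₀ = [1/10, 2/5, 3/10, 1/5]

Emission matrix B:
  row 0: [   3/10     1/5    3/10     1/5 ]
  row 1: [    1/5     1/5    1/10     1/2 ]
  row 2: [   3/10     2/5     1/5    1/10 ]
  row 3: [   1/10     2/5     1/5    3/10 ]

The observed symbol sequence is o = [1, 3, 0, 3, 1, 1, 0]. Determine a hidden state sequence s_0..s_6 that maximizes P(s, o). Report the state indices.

t=0: δ = [2.000e-02, 8.000e-02, 1.200e-01, 8.000e-02]  (obs o_0=1)
t=1: δ = [7.200e-03, 1.600e-02, 2.400e-03, 1.800e-02]  ψ = [2, 3, 1, 2]  (obs o_1=3)
t=2: δ = [1.620e-03, 1.440e-03, 1.440e-03, 3.600e-04]  ψ = [3, 3, 1, 3]  (obs o_2=0)
t=3: δ = [8.640e-05, 2.430e-04, 4.320e-05, 2.160e-04]  ψ = [1, 0, 1, 2]  (obs o_3=3)
t=4: δ = [1.458e-05, 1.728e-05, 2.916e-05, 1.728e-05]  ψ = [1, 3, 1, 3]  (obs o_4=1)
t=5: δ = [1.750e-06, 1.382e-06, 2.074e-06, 5.832e-06]  ψ = [2, 3, 1, 2]  (obs o_5=1)
t=6: δ = [5.249e-07, 4.666e-07, 1.750e-07, 1.166e-07]  ψ = [3, 3, 3, 3]  (obs o_6=0)
backtrack: best end state = 0; path = [2, 3, 0, 1, 2, 3, 0]

path = [2, 3, 0, 1, 2, 3, 0]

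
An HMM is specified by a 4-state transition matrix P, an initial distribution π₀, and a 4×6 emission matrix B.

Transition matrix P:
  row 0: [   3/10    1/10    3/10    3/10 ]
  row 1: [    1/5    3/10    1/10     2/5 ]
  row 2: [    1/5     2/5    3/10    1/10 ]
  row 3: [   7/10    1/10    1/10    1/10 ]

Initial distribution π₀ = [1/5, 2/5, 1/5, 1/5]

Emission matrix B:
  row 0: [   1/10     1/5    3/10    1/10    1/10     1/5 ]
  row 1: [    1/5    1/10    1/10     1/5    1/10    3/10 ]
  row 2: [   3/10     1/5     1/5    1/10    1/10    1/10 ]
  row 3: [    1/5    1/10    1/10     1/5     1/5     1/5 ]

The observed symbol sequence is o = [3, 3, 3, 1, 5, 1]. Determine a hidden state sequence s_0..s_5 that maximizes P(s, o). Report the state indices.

path = [1, 1, 3, 0, 3, 0]

t=0: δ = [2.000e-02, 8.000e-02, 2.000e-02, 4.000e-02]  (obs o_0=3)
t=1: δ = [2.800e-03, 4.800e-03, 8.000e-04, 6.400e-03]  ψ = [3, 1, 1, 1]  (obs o_1=3)
t=2: δ = [4.480e-04, 2.880e-04, 8.400e-05, 3.840e-04]  ψ = [3, 1, 0, 1]  (obs o_2=3)
t=3: δ = [5.376e-05, 8.640e-06, 2.688e-05, 1.344e-05]  ψ = [3, 1, 0, 0]  (obs o_3=1)
t=4: δ = [3.226e-06, 3.226e-06, 1.613e-06, 3.226e-06]  ψ = [0, 2, 0, 0]  (obs o_4=5)
t=5: δ = [4.516e-07, 9.677e-08, 1.935e-07, 1.290e-07]  ψ = [3, 1, 0, 1]  (obs o_5=1)
backtrack: best end state = 0; path = [1, 1, 3, 0, 3, 0]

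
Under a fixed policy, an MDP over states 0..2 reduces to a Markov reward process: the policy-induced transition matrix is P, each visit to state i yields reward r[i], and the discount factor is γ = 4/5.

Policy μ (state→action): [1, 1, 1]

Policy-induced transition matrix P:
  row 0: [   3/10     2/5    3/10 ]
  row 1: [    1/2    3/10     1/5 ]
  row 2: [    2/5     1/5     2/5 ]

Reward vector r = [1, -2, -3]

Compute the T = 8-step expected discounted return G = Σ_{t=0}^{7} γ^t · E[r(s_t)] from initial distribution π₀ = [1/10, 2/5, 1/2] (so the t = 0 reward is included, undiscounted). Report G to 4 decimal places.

G = -5.6887

t=0: π = [0.1000, 0.4000, 0.5000], E[r] = -2.2000, γ^t·E[r] = -2.200000, running G = -2.200000
t=1: π = [0.4300, 0.2600, 0.3100], E[r] = -1.0200, γ^t·E[r] = -0.816000, running G = -3.016000
t=2: π = [0.3830, 0.3120, 0.3050], E[r] = -1.1560, γ^t·E[r] = -0.739840, running G = -3.755840
t=3: π = [0.3929, 0.3078, 0.2993], E[r] = -1.1206, γ^t·E[r] = -0.573747, running G = -4.329587
t=4: π = [0.3915, 0.3094, 0.2992], E[r] = -1.1247, γ^t·E[r] = -0.460669, running G = -4.790256
t=5: π = [0.3918, 0.3092, 0.2990], E[r] = -1.1236, γ^t·E[r] = -0.368187, running G = -5.158443
t=6: π = [0.3917, 0.3093, 0.2990], E[r] = -1.1237, γ^t·E[r] = -0.294582, running G = -5.453025
t=7: π = [0.3918, 0.3093, 0.2990], E[r] = -1.1237, γ^t·E[r] = -0.235659, running G = -5.688684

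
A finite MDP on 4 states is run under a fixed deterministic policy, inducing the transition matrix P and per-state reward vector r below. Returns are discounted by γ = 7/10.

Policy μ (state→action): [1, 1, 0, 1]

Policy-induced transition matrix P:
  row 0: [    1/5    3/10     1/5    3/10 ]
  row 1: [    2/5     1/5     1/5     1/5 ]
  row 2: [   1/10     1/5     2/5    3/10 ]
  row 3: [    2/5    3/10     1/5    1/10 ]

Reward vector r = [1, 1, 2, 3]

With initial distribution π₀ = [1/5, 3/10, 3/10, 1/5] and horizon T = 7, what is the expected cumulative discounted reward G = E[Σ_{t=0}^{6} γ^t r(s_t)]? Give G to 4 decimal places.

t=0: π = [0.2000, 0.3000, 0.3000, 0.2000], E[r] = 1.7000, γ^t·E[r] = 1.700000, running G = 1.700000
t=1: π = [0.2700, 0.2400, 0.2600, 0.2300], E[r] = 1.7200, γ^t·E[r] = 1.204000, running G = 2.904000
t=2: π = [0.2680, 0.2500, 0.2520, 0.2300], E[r] = 1.7120, γ^t·E[r] = 0.838880, running G = 3.742880
t=3: π = [0.2708, 0.2498, 0.2504, 0.2290], E[r] = 1.7084, γ^t·E[r] = 0.585981, running G = 4.328861
t=4: π = [0.2707, 0.2500, 0.2501, 0.2292], E[r] = 1.7085, γ^t·E[r] = 0.410216, running G = 4.739077
t=5: π = [0.2708, 0.2500, 0.2500, 0.2292], E[r] = 1.7083, γ^t·E[r] = 0.287119, running G = 5.026196
t=6: π = [0.2708, 0.2500, 0.2500, 0.2292], E[r] = 1.7083, γ^t·E[r] = 0.200985, running G = 5.227181

G = 5.2272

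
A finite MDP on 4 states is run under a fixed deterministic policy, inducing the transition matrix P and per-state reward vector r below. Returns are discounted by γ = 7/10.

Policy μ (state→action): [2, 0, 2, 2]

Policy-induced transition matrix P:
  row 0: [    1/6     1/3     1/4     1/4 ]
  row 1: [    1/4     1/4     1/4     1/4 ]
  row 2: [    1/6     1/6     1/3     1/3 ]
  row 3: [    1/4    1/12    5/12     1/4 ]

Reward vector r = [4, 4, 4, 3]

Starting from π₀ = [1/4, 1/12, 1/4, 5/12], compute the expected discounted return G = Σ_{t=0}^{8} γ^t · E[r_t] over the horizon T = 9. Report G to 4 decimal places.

G = 11.7733

t=0: π = [0.2500, 0.0833, 0.2500, 0.4167], E[r] = 3.5833, γ^t·E[r] = 3.583333, running G = 3.583333
t=1: π = [0.2083, 0.1806, 0.3403, 0.2708], E[r] = 3.7292, γ^t·E[r] = 2.610417, running G = 6.193750
t=2: π = [0.2043, 0.1939, 0.3235, 0.2784], E[r] = 3.7216, γ^t·E[r] = 1.823605, running G = 8.017355
t=3: π = [0.2060, 0.1937, 0.3234, 0.2770], E[r] = 3.7230, γ^t·E[r] = 1.277003, running G = 9.294359
t=4: π = [0.2059, 0.1941, 0.3231, 0.2769], E[r] = 3.7231, γ^t·E[r] = 0.893905, running G = 10.188264
t=5: π = [0.2059, 0.1941, 0.3231, 0.2769], E[r] = 3.7231, γ^t·E[r] = 0.625737, running G = 10.814001
t=6: π = [0.2059, 0.1941, 0.3231, 0.2769], E[r] = 3.7231, γ^t·E[r] = 0.438016, running G = 11.252017
t=7: π = [0.2059, 0.1941, 0.3231, 0.2769], E[r] = 3.7231, γ^t·E[r] = 0.306611, running G = 11.558629
t=8: π = [0.2059, 0.1941, 0.3231, 0.2769], E[r] = 3.7231, γ^t·E[r] = 0.214628, running G = 11.773257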